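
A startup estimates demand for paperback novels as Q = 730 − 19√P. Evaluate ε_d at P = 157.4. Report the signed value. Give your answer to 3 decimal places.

At P = 157.4, Q = 491.628.
dQ/dP = −19/(2√P) = -0.757.
ε = (dQ/dP)(P/Q) = (-0.757)(157.4/491.628).
|ε| < 1, so demand is inelastic at this price.

-0.242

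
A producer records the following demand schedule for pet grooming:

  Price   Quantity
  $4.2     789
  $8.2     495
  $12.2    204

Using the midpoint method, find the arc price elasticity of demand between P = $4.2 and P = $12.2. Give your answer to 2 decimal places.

At P = 4.2, Q = 789; at P = 12.2, Q = 204.
ΔQ = -585, ΔP = 8.0. Midpoints: P̄ = 8.20, Q̄ = 496.5.
ε = (ΔQ/ΔP)(P̄/Q̄) = (-585/8.0)(8.20/496.5).

-1.21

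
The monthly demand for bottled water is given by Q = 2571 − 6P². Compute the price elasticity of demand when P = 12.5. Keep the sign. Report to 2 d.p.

At P = 12.5, Q = 1633.500.
dQ/dP = −12P = -150.
ε = (dQ/dP)(P/Q) = (-150)(12.5/1633.500).

-1.15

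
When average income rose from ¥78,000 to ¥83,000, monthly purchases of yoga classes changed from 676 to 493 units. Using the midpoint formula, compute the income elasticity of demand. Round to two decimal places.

-5.04

ΔQ = -183, ΔI = 5000. Midpoints: Ī = 80,500, Q̄ = 584.5.
ε_I = (ΔQ/ΔI)(Ī/Q̄) = (-183/5000)(80500/584.5).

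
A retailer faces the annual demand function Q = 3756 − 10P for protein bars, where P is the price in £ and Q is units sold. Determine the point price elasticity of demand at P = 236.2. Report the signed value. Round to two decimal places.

At P = 236.2, Q = 1394.
dQ/dP = −10.
ε = (dQ/dP)(P/Q) = (-10)(236.2/1394).

-1.69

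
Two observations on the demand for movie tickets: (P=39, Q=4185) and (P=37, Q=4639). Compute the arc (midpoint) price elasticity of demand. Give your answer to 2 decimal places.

ΔQ = 4639 − 4185 = 454; ΔP = 37 − 39 = -2.
Midpoints: P̄ = 38.00, Q̄ = 4412.0.
ε = (ΔQ/ΔP)(P̄/Q̄) = (454/-2)(38.00/4412.0).

-1.96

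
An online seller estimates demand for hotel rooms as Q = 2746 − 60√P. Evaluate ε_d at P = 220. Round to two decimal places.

-0.24

At P = 220, Q = 1856.056.
dQ/dP = −60/(2√P) = -2.023.
ε = (dQ/dP)(P/Q) = (-2.023)(220/1856.056).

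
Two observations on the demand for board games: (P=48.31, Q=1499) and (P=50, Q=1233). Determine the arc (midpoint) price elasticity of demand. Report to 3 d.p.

ΔQ = 1233 − 1499 = -266; ΔP = 50 − 48.31 = 1.69.
Midpoints: P̄ = 49.16, Q̄ = 1366.0.
ε = (ΔQ/ΔP)(P̄/Q̄) = (-266/1.69)(49.16/1366.0).

-5.664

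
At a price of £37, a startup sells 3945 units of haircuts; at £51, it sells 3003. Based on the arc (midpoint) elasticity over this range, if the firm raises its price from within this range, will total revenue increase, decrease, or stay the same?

increase

Arc ε = (-942/14)(44.00/3474.0) ≈ -0.852.
|ε| = 0.85 < 1, so demand is inelastic. A price rise therefore raises total revenue.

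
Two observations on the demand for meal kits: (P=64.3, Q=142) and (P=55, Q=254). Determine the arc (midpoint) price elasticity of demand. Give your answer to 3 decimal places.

ΔQ = 254 − 142 = 112; ΔP = 55 − 64.3 = -9.3.
Midpoints: P̄ = 59.65, Q̄ = 198.0.
ε = (ΔQ/ΔP)(P̄/Q̄) = (112/-9.3)(59.65/198.0).

-3.628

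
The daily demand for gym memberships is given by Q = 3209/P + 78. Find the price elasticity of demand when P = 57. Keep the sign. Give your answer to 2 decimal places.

At P = 57, Q = 134.298.
dQ/dP = −3209/P² = -0.988.
ε = (dQ/dP)(P/Q) = (-0.988)(57/134.298).

-0.42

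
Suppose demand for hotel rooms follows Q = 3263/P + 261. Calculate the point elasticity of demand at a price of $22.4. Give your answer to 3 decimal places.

-0.358

At P = 22.4, Q = 406.670.
dQ/dP = −3263/P² = -6.503.
ε = (dQ/dP)(P/Q) = (-6.503)(22.4/406.670).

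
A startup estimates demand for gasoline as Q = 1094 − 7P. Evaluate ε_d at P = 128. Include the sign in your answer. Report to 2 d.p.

At P = 128, Q = 198.
dQ/dP = −7.
ε = (dQ/dP)(P/Q) = (-7)(128/198).

-4.53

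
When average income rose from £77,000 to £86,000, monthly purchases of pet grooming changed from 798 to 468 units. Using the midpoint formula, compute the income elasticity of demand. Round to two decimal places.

-4.72

ΔQ = -330, ΔI = 9000. Midpoints: Ī = 81,500, Q̄ = 633.0.
ε_I = (ΔQ/ΔI)(Ī/Q̄) = (-330/9000)(81500/633.0).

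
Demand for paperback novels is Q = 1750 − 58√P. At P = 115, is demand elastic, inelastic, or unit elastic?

Q = 1128.019, dQ/dP = -2.704.
ε = (dQ/dP)(P/Q) ≈ -0.276.
|ε| = 0.28 < 1.

inelastic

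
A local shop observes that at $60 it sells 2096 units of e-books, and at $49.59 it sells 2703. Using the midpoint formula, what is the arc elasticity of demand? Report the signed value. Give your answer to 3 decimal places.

-1.332

ΔQ = 2703 − 2096 = 607; ΔP = 49.59 − 60 = -10.41.
Midpoints: P̄ = 54.80, Q̄ = 2399.5.
ε = (ΔQ/ΔP)(P̄/Q̄) = (607/-10.41)(54.80/2399.5).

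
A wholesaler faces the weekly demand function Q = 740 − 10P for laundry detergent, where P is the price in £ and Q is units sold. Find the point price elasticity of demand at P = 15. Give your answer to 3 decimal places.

-0.254

At P = 15, Q = 590.
dQ/dP = −10.
ε = (dQ/dP)(P/Q) = (-10)(15/590).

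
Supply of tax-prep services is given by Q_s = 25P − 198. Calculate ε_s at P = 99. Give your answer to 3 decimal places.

At P = 99, Q_s = 2277.
dQ_s/dP = 25.
ε_s = (dQ_s/dP)(P/Q_s) = (25)(99/2277).

1.087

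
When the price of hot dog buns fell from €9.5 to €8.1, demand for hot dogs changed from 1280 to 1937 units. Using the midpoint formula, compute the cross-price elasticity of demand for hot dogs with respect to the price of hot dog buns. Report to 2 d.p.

ΔQ_x = 1937 − 1280 = 657; ΔP_y = 8.1 − 9.5 = -1.4.
Midpoints: P̄_y = 8.80, Q̄_x = 1608.5.
ε_xy = (ΔQ_x/ΔP_y)(P̄_y/Q̄_x) = (657/-1.4)(8.80/1608.5).

-2.57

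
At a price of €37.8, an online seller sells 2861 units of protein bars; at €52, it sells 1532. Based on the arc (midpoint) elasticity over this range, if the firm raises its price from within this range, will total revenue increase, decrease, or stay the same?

decrease

Arc ε = (-1329/14.2)(44.90/2196.5) ≈ -1.913.
|ε| = 1.91 > 1, so demand is elastic. A price rise therefore reduces total revenue.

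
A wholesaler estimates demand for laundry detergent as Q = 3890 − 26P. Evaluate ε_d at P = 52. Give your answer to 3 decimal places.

At P = 52, Q = 2538.
dQ/dP = −26.
ε = (dQ/dP)(P/Q) = (-26)(52/2538).

-0.533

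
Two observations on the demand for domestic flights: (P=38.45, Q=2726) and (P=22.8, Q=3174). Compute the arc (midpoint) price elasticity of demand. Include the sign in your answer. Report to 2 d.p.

ΔQ = 3174 − 2726 = 448; ΔP = 22.8 − 38.45 = -15.65.
Midpoints: P̄ = 30.62, Q̄ = 2950.0.
ε = (ΔQ/ΔP)(P̄/Q̄) = (448/-15.65)(30.62/2950.0).

-0.30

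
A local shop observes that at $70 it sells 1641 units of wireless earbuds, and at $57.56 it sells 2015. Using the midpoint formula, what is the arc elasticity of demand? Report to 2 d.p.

-1.05

ΔQ = 2015 − 1641 = 374; ΔP = 57.56 − 70 = -12.44.
Midpoints: P̄ = 63.78, Q̄ = 1828.0.
ε = (ΔQ/ΔP)(P̄/Q̄) = (374/-12.44)(63.78/1828.0).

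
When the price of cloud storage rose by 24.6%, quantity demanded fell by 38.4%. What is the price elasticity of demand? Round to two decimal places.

ε = %ΔQ / %ΔP = (-38.4)/(24.6) = -1.561.

-1.56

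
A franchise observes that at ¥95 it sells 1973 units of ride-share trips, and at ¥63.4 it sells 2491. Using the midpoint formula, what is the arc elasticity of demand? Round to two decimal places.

ΔQ = 2491 − 1973 = 518; ΔP = 63.4 − 95 = -31.6.
Midpoints: P̄ = 79.20, Q̄ = 2232.0.
ε = (ΔQ/ΔP)(P̄/Q̄) = (518/-31.6)(79.20/2232.0).

-0.58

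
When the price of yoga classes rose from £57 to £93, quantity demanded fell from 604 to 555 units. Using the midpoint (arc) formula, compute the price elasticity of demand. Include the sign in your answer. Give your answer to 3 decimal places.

ΔQ = 555 − 604 = -49; ΔP = 93 − 57 = 36.
Midpoints: P̄ = 75.00, Q̄ = 579.5.
ε = (ΔQ/ΔP)(P̄/Q̄) = (-49/36)(75.00/579.5).

-0.176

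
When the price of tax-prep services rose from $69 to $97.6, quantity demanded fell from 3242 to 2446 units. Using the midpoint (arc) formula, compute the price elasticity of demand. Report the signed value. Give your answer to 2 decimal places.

-0.82

ΔQ = 2446 − 3242 = -796; ΔP = 97.6 − 69 = 28.6.
Midpoints: P̄ = 83.30, Q̄ = 2844.0.
ε = (ΔQ/ΔP)(P̄/Q̄) = (-796/28.6)(83.30/2844.0).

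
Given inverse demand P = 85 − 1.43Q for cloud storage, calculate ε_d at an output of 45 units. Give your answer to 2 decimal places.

-0.32

At Q = 45, P = 85 − 1.43(45) = 20.65.
dP/dQ = −1.43, so dQ/dP = 1/(−1.43) = -0.699.
ε = (dQ/dP)(P/Q) = (-0.699)(20.65/45).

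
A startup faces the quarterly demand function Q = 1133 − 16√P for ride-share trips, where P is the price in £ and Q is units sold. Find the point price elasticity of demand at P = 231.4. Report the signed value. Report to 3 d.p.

At P = 231.4, Q = 889.611.
dQ/dP = −16/(2√P) = -0.526.
ε = (dQ/dP)(P/Q) = (-0.526)(231.4/889.611).

-0.137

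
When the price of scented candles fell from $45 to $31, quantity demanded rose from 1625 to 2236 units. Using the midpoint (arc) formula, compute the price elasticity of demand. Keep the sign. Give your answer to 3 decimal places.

-0.859

ΔQ = 2236 − 1625 = 611; ΔP = 31 − 45 = -14.
Midpoints: P̄ = 38.00, Q̄ = 1930.5.
ε = (ΔQ/ΔP)(P̄/Q̄) = (611/-14)(38.00/1930.5).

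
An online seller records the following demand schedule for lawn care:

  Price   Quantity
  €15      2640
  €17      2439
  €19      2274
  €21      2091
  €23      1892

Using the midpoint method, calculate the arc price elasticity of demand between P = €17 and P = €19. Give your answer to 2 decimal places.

-0.63

At P = 17, Q = 2439; at P = 19, Q = 2274.
ΔQ = -165, ΔP = 2. Midpoints: P̄ = 18.00, Q̄ = 2356.5.
ε = (ΔQ/ΔP)(P̄/Q̄) = (-165/2)(18.00/2356.5).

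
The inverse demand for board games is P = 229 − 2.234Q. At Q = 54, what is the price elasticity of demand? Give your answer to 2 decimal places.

At Q = 54, P = 229 − 2.234(54) = 108.36.
dP/dQ = −2.234, so dQ/dP = 1/(−2.234) = -0.448.
ε = (dQ/dP)(P/Q) = (-0.448)(108.36/54).

-0.90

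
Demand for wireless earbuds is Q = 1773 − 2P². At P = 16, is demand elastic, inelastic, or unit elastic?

inelastic

Q = 1261, dQ/dP = -64.
ε = (dQ/dP)(P/Q) ≈ -0.812.
|ε| = 0.81 < 1.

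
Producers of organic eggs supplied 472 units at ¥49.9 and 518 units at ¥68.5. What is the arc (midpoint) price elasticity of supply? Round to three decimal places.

ΔQ = 518 − 472 = 46; ΔP = 68.5 − 49.9 = 18.6.
Midpoints: P̄ = 59.20, Q̄ = 495.0.
ε_s = (ΔQ/ΔP)(P̄/Q̄) = (46/18.6)(59.20/495.0).

0.296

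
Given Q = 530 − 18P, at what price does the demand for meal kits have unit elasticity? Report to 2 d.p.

For linear demand Q = a − bP, ε = −bP/(a − bP). |ε| = 1 when bP = a − bP, i.e. P = a/(2b).
P = 530/(2·18) = 530/36 = 14.7222.

14.72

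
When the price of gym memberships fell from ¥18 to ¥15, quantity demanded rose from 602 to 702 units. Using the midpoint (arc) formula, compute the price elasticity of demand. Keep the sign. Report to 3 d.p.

-0.844

ΔQ = 702 − 602 = 100; ΔP = 15 − 18 = -3.
Midpoints: P̄ = 16.50, Q̄ = 652.0.
ε = (ΔQ/ΔP)(P̄/Q̄) = (100/-3)(16.50/652.0).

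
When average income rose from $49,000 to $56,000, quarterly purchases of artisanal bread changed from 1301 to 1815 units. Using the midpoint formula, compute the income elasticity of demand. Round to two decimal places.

2.47

ΔQ = 514, ΔI = 7000. Midpoints: Ī = 52,500, Q̄ = 1558.0.
ε_I = (ΔQ/ΔI)(Ī/Q̄) = (514/7000)(52500/1558.0).
ε_I > 0, so the good is normal.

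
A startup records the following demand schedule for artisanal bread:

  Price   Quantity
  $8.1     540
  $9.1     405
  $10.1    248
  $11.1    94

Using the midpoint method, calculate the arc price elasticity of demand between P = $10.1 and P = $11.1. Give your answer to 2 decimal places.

-9.55

At P = 10.1, Q = 248; at P = 11.1, Q = 94.
ΔQ = -154, ΔP = 1.0. Midpoints: P̄ = 10.60, Q̄ = 171.0.
ε = (ΔQ/ΔP)(P̄/Q̄) = (-154/1.0)(10.60/171.0).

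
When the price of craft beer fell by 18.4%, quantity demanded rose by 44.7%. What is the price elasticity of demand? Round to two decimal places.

-2.43

ε = %ΔQ / %ΔP = (44.7)/(-18.4) = -2.429.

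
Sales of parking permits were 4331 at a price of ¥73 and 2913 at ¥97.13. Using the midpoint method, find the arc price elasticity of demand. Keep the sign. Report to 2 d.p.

-1.38

ΔQ = 2913 − 4331 = -1418; ΔP = 97.13 − 73 = 24.13.
Midpoints: P̄ = 85.06, Q̄ = 3622.0.
ε = (ΔQ/ΔP)(P̄/Q̄) = (-1418/24.13)(85.06/3622.0).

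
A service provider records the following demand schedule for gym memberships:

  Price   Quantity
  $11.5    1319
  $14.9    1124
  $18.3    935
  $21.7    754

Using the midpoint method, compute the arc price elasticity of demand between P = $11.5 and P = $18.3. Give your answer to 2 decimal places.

-0.75

At P = 11.5, Q = 1319; at P = 18.3, Q = 935.
ΔQ = -384, ΔP = 6.8. Midpoints: P̄ = 14.90, Q̄ = 1127.0.
ε = (ΔQ/ΔP)(P̄/Q̄) = (-384/6.8)(14.90/1127.0).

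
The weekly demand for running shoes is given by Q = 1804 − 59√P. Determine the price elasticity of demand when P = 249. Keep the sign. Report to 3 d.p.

-0.533

At P = 249, Q = 872.996.
dQ/dP = −59/(2√P) = -1.869.
ε = (dQ/dP)(P/Q) = (-1.869)(249/872.996).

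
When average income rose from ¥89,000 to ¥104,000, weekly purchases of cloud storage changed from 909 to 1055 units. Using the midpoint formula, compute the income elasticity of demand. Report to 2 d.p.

ΔQ = 146, ΔI = 15000. Midpoints: Ī = 96,500, Q̄ = 982.0.
ε_I = (ΔQ/ΔI)(Ī/Q̄) = (146/15000)(96500/982.0).
ε_I > 0, so the good is normal.

0.96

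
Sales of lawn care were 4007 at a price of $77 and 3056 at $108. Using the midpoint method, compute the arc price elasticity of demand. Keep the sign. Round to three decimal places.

ΔQ = 3056 − 4007 = -951; ΔP = 108 − 77 = 31.
Midpoints: P̄ = 92.50, Q̄ = 3531.5.
ε = (ΔQ/ΔP)(P̄/Q̄) = (-951/31)(92.50/3531.5).

-0.804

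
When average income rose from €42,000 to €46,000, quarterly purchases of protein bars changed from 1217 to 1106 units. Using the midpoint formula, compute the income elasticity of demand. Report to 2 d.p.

ΔQ = -111, ΔI = 4000. Midpoints: Ī = 44,000, Q̄ = 1161.5.
ε_I = (ΔQ/ΔI)(Ī/Q̄) = (-111/4000)(44000/1161.5).
ε_I < 0, so the good is inferior.

-1.05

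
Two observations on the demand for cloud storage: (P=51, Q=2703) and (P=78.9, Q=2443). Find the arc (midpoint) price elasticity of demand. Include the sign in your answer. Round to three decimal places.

-0.235

ΔQ = 2443 − 2703 = -260; ΔP = 78.9 − 51 = 27.9.
Midpoints: P̄ = 64.95, Q̄ = 2573.0.
ε = (ΔQ/ΔP)(P̄/Q̄) = (-260/27.9)(64.95/2573.0).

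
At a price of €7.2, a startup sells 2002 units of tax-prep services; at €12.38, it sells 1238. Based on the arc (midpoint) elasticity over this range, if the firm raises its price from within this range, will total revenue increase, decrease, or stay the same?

Arc ε = (-764/5.18)(9.79/1620.0) ≈ -0.891.
|ε| = 0.89 < 1, so demand is inelastic. A price rise therefore raises total revenue.

increase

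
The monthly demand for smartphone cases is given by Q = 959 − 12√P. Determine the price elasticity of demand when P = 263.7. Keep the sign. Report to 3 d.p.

At P = 263.7, Q = 764.134.
dQ/dP = −12/(2√P) = -0.369.
ε = (dQ/dP)(P/Q) = (-0.369)(263.7/764.134).

-0.128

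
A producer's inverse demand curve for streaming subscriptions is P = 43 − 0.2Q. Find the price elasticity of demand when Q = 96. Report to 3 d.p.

At Q = 96, P = 43 − 0.2(96) = 23.80.
dP/dQ = −0.2, so dQ/dP = 1/(−0.2) = -5.000.
ε = (dQ/dP)(P/Q) = (-5.000)(23.80/96).

-1.240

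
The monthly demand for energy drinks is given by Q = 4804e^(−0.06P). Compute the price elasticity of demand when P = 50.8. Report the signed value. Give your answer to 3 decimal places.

-3.048

At P = 50.8, Q = 227.968.
dQ/dP = −0.06·4804e^(−0.06P) = −0.06Q = -13.678.
ε = (dQ/dP)(P/Q) = (-13.678)(50.8/227.968).
|ε| > 1, so demand is elastic at this price.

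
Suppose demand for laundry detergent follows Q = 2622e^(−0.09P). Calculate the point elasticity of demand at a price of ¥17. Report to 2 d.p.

At P = 17, Q = 567.757.
dQ/dP = −0.09·2622e^(−0.09P) = −0.09Q = -51.098.
ε = (dQ/dP)(P/Q) = (-51.098)(17/567.757).
|ε| > 1, so demand is elastic at this price.

-1.53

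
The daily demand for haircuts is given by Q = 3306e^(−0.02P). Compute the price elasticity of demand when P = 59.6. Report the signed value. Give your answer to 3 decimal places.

At P = 59.6, Q = 1003.746.
dQ/dP = −0.02·3306e^(−0.02P) = −0.02Q = -20.075.
ε = (dQ/dP)(P/Q) = (-20.075)(59.6/1003.746).

-1.192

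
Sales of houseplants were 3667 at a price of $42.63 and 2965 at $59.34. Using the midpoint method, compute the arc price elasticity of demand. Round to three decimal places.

ΔQ = 2965 − 3667 = -702; ΔP = 59.34 − 42.63 = 16.71.
Midpoints: P̄ = 50.98, Q̄ = 3316.0.
ε = (ΔQ/ΔP)(P̄/Q̄) = (-702/16.71)(50.98/3316.0).

-0.646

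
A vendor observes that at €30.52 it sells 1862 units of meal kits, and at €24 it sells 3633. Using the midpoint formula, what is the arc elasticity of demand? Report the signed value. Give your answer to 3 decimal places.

ΔQ = 3633 − 1862 = 1771; ΔP = 24 − 30.52 = -6.52.
Midpoints: P̄ = 27.26, Q̄ = 2747.5.
ε = (ΔQ/ΔP)(P̄/Q̄) = (1771/-6.52)(27.26/2747.5).

-2.695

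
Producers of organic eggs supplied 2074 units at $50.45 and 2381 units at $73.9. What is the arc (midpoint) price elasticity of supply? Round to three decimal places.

0.365

ΔQ = 2381 − 2074 = 307; ΔP = 73.9 − 50.45 = 23.45.
Midpoints: P̄ = 62.18, Q̄ = 2227.5.
ε_s = (ΔQ/ΔP)(P̄/Q̄) = (307/23.45)(62.18/2227.5).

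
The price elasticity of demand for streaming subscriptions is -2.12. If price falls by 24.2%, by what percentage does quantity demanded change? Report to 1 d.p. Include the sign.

51.3%

%ΔQ ≈ ε × %ΔP = (-2.12)(-24.2%) = 51.30%.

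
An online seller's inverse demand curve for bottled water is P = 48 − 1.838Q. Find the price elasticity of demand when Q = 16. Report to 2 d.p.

At Q = 16, P = 48 − 1.838(16) = 18.59.
dP/dQ = −1.838, so dQ/dP = 1/(−1.838) = -0.544.
ε = (dQ/dP)(P/Q) = (-0.544)(18.59/16).

-0.63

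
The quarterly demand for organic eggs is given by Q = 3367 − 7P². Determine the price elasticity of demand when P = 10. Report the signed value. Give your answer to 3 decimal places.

At P = 10, Q = 2667.
dQ/dP = −14P = -140.
ε = (dQ/dP)(P/Q) = (-140)(10/2667).
|ε| < 1, so demand is inelastic at this price.

-0.525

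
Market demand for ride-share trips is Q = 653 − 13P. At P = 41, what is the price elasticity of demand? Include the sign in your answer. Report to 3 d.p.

At P = 41, Q = 120.
dQ/dP = −13.
ε = (dQ/dP)(P/Q) = (-13)(41/120).

-4.442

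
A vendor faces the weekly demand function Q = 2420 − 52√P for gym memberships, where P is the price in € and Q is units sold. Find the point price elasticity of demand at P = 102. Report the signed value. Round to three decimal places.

At P = 102, Q = 1894.826.
dQ/dP = −52/(2√P) = -2.574.
ε = (dQ/dP)(P/Q) = (-2.574)(102/1894.826).
|ε| < 1, so demand is inelastic at this price.

-0.139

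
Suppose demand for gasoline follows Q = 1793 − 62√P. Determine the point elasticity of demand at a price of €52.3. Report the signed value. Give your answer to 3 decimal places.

-0.167

At P = 52.3, Q = 1344.624.
dQ/dP = −62/(2√P) = -4.287.
ε = (dQ/dP)(P/Q) = (-4.287)(52.3/1344.624).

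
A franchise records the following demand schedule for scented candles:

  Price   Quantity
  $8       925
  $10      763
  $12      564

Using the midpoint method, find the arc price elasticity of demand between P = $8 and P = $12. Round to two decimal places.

-1.21

At P = 8, Q = 925; at P = 12, Q = 564.
ΔQ = -361, ΔP = 4. Midpoints: P̄ = 10.00, Q̄ = 744.5.
ε = (ΔQ/ΔP)(P̄/Q̄) = (-361/4)(10.00/744.5).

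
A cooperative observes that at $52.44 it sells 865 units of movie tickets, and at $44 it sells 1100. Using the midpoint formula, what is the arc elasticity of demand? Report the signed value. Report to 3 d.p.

ΔQ = 1100 − 865 = 235; ΔP = 44 − 52.44 = -8.44.
Midpoints: P̄ = 48.22, Q̄ = 982.5.
ε = (ΔQ/ΔP)(P̄/Q̄) = (235/-8.44)(48.22/982.5).

-1.367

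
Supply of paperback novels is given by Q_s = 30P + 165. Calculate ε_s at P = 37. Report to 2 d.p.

At P = 37, Q_s = 1275.
dQ_s/dP = 30.
ε_s = (dQ_s/dP)(P/Q_s) = (30)(37/1275).

0.87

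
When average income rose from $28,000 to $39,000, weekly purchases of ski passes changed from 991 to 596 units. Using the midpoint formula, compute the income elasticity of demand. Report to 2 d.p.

-1.52

ΔQ = -395, ΔI = 11000. Midpoints: Ī = 33,500, Q̄ = 793.5.
ε_I = (ΔQ/ΔI)(Ī/Q̄) = (-395/11000)(33500/793.5).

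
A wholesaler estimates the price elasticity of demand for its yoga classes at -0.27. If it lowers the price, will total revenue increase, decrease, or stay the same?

decrease

|ε| = 0.27 < 1, so demand is inelastic. A price cut therefore reduces total revenue.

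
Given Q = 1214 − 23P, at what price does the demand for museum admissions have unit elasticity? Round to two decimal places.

26.39

For linear demand Q = a − bP, ε = −bP/(a − bP). |ε| = 1 when bP = a − bP, i.e. P = a/(2b).
P = 1214/(2·23) = 1214/46 = 26.3913.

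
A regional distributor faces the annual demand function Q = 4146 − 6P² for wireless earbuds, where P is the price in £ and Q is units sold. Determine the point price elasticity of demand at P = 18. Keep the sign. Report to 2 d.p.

At P = 18, Q = 2202.
dQ/dP = −12P = -216.
ε = (dQ/dP)(P/Q) = (-216)(18/2202).

-1.77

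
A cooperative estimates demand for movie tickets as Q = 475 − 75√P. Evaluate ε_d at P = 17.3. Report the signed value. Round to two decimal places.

-0.96

At P = 17.3, Q = 163.050.
dQ/dP = −75/(2√P) = -9.016.
ε = (dQ/dP)(P/Q) = (-9.016)(17.3/163.050).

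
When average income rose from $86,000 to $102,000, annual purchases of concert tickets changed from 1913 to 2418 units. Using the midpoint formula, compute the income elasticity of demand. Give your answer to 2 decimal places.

ΔQ = 505, ΔI = 16000. Midpoints: Ī = 94,000, Q̄ = 2165.5.
ε_I = (ΔQ/ΔI)(Ī/Q̄) = (505/16000)(94000/2165.5).

1.37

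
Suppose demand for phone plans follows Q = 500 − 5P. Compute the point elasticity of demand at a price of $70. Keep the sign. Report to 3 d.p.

-2.333

At P = 70, Q = 150.
dQ/dP = −5.
ε = (dQ/dP)(P/Q) = (-5)(70/150).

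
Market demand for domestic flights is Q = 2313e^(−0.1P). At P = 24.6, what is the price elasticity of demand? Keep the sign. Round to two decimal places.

-2.46

At P = 24.6, Q = 197.611.
dQ/dP = −0.1·2313e^(−0.1P) = −0.1Q = -19.761.
ε = (dQ/dP)(P/Q) = (-19.761)(24.6/197.611).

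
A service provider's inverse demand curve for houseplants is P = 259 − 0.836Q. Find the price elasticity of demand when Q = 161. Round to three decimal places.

At Q = 161, P = 259 − 0.836(161) = 124.40.
dP/dQ = −0.836, so dQ/dP = 1/(−0.836) = -1.196.
ε = (dQ/dP)(P/Q) = (-1.196)(124.40/161).

-0.924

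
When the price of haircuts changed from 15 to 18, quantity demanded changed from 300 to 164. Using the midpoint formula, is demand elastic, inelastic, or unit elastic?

Arc ε ≈ -3.224.
|ε| = 3.22 > 1.

elastic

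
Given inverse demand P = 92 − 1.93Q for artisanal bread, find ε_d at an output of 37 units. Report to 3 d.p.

At Q = 37, P = 92 − 1.93(37) = 20.59.
dP/dQ = −1.93, so dQ/dP = 1/(−1.93) = -0.518.
ε = (dQ/dP)(P/Q) = (-0.518)(20.59/37).

-0.288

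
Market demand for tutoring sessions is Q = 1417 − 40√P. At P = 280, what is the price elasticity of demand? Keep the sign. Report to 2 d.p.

At P = 280, Q = 747.672.
dQ/dP = −40/(2√P) = -1.195.
ε = (dQ/dP)(P/Q) = (-1.195)(280/747.672).
|ε| < 1, so demand is inelastic at this price.

-0.45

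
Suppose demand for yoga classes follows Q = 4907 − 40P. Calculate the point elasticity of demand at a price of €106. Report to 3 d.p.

-6.357

At P = 106, Q = 667.
dQ/dP = −40.
ε = (dQ/dP)(P/Q) = (-40)(106/667).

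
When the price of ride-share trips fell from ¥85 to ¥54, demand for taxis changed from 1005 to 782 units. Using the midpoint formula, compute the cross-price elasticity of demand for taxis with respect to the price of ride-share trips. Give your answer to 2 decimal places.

0.56

ΔQ_x = 782 − 1005 = -223; ΔP_y = 54 − 85 = -31.
Midpoints: P̄_y = 69.50, Q̄_x = 893.5.
ε_xy = (ΔQ_x/ΔP_y)(P̄_y/Q̄_x) = (-223/-31)(69.50/893.5).
ε_xy > 0, so the goods are substitutes.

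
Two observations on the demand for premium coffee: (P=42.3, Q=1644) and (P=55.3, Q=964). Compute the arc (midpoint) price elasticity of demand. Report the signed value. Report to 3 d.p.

-1.958

ΔQ = 964 − 1644 = -680; ΔP = 55.3 − 42.3 = 13.
Midpoints: P̄ = 48.80, Q̄ = 1304.0.
ε = (ΔQ/ΔP)(P̄/Q̄) = (-680/13)(48.80/1304.0).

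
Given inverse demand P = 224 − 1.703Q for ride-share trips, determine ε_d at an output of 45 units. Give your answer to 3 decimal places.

-1.923

At Q = 45, P = 224 − 1.703(45) = 147.37.
dP/dQ = −1.703, so dQ/dP = 1/(−1.703) = -0.587.
ε = (dQ/dP)(P/Q) = (-0.587)(147.37/45).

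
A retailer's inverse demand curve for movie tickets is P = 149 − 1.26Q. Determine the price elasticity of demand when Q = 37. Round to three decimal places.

-2.196

At Q = 37, P = 149 − 1.26(37) = 102.38.
dP/dQ = −1.26, so dQ/dP = 1/(−1.26) = -0.794.
ε = (dQ/dP)(P/Q) = (-0.794)(102.38/37).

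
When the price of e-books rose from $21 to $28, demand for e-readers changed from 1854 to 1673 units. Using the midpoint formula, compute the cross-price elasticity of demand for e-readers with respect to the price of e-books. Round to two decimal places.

ΔQ_x = 1673 − 1854 = -181; ΔP_y = 28 − 21 = 7.
Midpoints: P̄_y = 24.50, Q̄_x = 1763.5.
ε_xy = (ΔQ_x/ΔP_y)(P̄_y/Q̄_x) = (-181/7)(24.50/1763.5).

-0.36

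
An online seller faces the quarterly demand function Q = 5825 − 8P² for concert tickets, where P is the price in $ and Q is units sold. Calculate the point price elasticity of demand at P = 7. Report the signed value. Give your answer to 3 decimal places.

At P = 7, Q = 5433.
dQ/dP = −16P = -112.
ε = (dQ/dP)(P/Q) = (-112)(7/5433).

-0.144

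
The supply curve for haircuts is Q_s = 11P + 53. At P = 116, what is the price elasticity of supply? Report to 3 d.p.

0.960

At P = 116, Q_s = 1329.
dQ_s/dP = 11.
ε_s = (dQ_s/dP)(P/Q_s) = (11)(116/1329).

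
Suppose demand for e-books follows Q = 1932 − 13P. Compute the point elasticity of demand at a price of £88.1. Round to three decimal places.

-1.456

At P = 88.1, Q = 786.700.
dQ/dP = −13.
ε = (dQ/dP)(P/Q) = (-13)(88.1/786.700).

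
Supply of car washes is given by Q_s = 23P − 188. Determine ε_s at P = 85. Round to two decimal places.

1.11

At P = 85, Q_s = 1767.
dQ_s/dP = 23.
ε_s = (dQ_s/dP)(P/Q_s) = (23)(85/1767).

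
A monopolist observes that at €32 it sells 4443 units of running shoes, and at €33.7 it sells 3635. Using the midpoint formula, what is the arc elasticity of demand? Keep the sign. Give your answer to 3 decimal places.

ΔQ = 3635 − 4443 = -808; ΔP = 33.7 − 32 = 1.7.
Midpoints: P̄ = 32.85, Q̄ = 4039.0.
ε = (ΔQ/ΔP)(P̄/Q̄) = (-808/1.7)(32.85/4039.0).

-3.866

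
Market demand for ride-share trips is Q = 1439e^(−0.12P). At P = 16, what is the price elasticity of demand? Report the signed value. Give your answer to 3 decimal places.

At P = 16, Q = 210.967.
dQ/dP = −0.12·1439e^(−0.12P) = −0.12Q = -25.316.
ε = (dQ/dP)(P/Q) = (-25.316)(16/210.967).

-1.920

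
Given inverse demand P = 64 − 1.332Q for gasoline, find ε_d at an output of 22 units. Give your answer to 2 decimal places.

At Q = 22, P = 64 − 1.332(22) = 34.70.
dP/dQ = −1.332, so dQ/dP = 1/(−1.332) = -0.751.
ε = (dQ/dP)(P/Q) = (-0.751)(34.70/22).

-1.18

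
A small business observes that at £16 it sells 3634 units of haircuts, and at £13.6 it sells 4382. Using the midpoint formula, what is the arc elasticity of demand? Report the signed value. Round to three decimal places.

-1.151

ΔQ = 4382 − 3634 = 748; ΔP = 13.6 − 16 = -2.4.
Midpoints: P̄ = 14.80, Q̄ = 4008.0.
ε = (ΔQ/ΔP)(P̄/Q̄) = (748/-2.4)(14.80/4008.0).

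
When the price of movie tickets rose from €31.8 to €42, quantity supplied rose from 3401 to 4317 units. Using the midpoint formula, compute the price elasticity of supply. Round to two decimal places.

ΔQ = 4317 − 3401 = 916; ΔP = 42 − 31.8 = 10.2.
Midpoints: P̄ = 36.90, Q̄ = 3859.0.
ε_s = (ΔQ/ΔP)(P̄/Q̄) = (916/10.2)(36.90/3859.0).

0.86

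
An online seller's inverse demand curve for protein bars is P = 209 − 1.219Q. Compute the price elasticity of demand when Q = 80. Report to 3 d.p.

At Q = 80, P = 209 − 1.219(80) = 111.48.
dP/dQ = −1.219, so dQ/dP = 1/(−1.219) = -0.820.
ε = (dQ/dP)(P/Q) = (-0.820)(111.48/80).

-1.143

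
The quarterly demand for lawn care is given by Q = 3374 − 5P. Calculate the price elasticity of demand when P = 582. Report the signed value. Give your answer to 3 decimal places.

At P = 582, Q = 464.
dQ/dP = −5.
ε = (dQ/dP)(P/Q) = (-5)(582/464).

-6.272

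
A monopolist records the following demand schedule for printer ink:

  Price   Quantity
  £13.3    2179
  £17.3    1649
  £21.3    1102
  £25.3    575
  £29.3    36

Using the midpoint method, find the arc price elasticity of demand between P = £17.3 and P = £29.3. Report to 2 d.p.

-3.72

At P = 17.3, Q = 1649; at P = 29.3, Q = 36.
ΔQ = -1613, ΔP = 12.0. Midpoints: P̄ = 23.30, Q̄ = 842.5.
ε = (ΔQ/ΔP)(P̄/Q̄) = (-1613/12.0)(23.30/842.5).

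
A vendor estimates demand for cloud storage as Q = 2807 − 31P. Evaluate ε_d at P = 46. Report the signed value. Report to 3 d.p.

At P = 46, Q = 1381.
dQ/dP = −31.
ε = (dQ/dP)(P/Q) = (-31)(46/1381).
|ε| > 1, so demand is elastic at this price.

-1.033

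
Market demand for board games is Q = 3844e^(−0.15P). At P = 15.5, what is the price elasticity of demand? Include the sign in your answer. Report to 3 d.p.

-2.325

At P = 15.5, Q = 375.880.
dQ/dP = −0.15·3844e^(−0.15P) = −0.15Q = -56.382.
ε = (dQ/dP)(P/Q) = (-56.382)(15.5/375.880).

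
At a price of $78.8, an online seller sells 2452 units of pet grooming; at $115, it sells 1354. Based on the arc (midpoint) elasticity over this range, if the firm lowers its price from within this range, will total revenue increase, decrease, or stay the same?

Arc ε = (-1098/36.2)(96.90/1903.0) ≈ -1.544.
|ε| = 1.54 > 1, so demand is elastic. A price cut therefore raises total revenue.

increase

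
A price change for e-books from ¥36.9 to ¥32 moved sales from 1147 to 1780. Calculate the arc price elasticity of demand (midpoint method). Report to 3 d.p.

-3.041

ΔQ = 1780 − 1147 = 633; ΔP = 32 − 36.9 = -4.9.
Midpoints: P̄ = 34.45, Q̄ = 1463.5.
ε = (ΔQ/ΔP)(P̄/Q̄) = (633/-4.9)(34.45/1463.5).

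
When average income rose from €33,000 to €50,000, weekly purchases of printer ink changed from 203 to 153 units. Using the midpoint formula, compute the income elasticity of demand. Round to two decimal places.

-0.69

ΔQ = -50, ΔI = 17000. Midpoints: Ī = 41,500, Q̄ = 178.0.
ε_I = (ΔQ/ΔI)(Ī/Q̄) = (-50/17000)(41500/178.0).
ε_I < 0, so the good is inferior.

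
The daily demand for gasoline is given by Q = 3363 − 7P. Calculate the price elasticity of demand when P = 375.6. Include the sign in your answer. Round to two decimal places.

-3.58

At P = 375.6, Q = 733.800.
dQ/dP = −7.
ε = (dQ/dP)(P/Q) = (-7)(375.6/733.800).
|ε| > 1, so demand is elastic at this price.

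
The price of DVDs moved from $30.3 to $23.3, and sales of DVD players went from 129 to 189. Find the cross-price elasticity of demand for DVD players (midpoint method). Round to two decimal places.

ΔQ_x = 189 − 129 = 60; ΔP_y = 23.3 − 30.3 = -7.
Midpoints: P̄_y = 26.80, Q̄_x = 159.0.
ε_xy = (ΔQ_x/ΔP_y)(P̄_y/Q̄_x) = (60/-7)(26.80/159.0).
ε_xy < 0, so the goods are complements.

-1.44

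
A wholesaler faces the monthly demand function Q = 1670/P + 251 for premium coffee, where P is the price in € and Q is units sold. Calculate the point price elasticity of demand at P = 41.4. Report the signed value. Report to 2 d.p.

-0.14

At P = 41.4, Q = 291.338.
dQ/dP = −1670/P² = -0.974.
ε = (dQ/dP)(P/Q) = (-0.974)(41.4/291.338).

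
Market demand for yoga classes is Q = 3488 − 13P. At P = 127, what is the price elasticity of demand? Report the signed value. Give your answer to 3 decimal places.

-0.899

At P = 127, Q = 1837.
dQ/dP = −13.
ε = (dQ/dP)(P/Q) = (-13)(127/1837).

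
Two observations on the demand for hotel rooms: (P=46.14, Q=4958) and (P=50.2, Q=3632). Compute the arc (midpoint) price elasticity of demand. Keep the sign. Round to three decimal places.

ΔQ = 3632 − 4958 = -1326; ΔP = 50.2 − 46.14 = 4.06.
Midpoints: P̄ = 48.17, Q̄ = 4295.0.
ε = (ΔQ/ΔP)(P̄/Q̄) = (-1326/4.06)(48.17/4295.0).

-3.663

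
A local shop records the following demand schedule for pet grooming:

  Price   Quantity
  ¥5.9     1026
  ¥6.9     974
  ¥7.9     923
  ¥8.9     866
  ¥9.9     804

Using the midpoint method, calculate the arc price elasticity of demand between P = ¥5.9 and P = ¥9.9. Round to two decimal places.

At P = 5.9, Q = 1026; at P = 9.9, Q = 804.
ΔQ = -222, ΔP = 4.0. Midpoints: P̄ = 7.90, Q̄ = 915.0.
ε = (ΔQ/ΔP)(P̄/Q̄) = (-222/4.0)(7.90/915.0).

-0.48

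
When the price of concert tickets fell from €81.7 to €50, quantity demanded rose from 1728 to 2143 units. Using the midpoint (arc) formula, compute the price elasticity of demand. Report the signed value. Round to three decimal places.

ΔQ = 2143 − 1728 = 415; ΔP = 50 − 81.7 = -31.7.
Midpoints: P̄ = 65.85, Q̄ = 1935.5.
ε = (ΔQ/ΔP)(P̄/Q̄) = (415/-31.7)(65.85/1935.5).

-0.445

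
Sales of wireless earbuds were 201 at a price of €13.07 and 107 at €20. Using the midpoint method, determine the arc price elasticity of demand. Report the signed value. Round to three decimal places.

-1.456

ΔQ = 107 − 201 = -94; ΔP = 20 − 13.07 = 6.93.
Midpoints: P̄ = 16.54, Q̄ = 154.0.
ε = (ΔQ/ΔP)(P̄/Q̄) = (-94/6.93)(16.54/154.0).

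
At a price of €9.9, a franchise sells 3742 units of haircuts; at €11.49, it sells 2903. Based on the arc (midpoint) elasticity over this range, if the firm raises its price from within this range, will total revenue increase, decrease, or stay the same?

decrease

Arc ε = (-839/1.59)(10.70/3322.5) ≈ -1.699.
|ε| = 1.70 > 1, so demand is elastic. A price rise therefore reduces total revenue.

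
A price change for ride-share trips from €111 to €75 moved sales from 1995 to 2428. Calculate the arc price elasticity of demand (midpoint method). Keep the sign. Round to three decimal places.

ΔQ = 2428 − 1995 = 433; ΔP = 75 − 111 = -36.
Midpoints: P̄ = 93.00, Q̄ = 2211.5.
ε = (ΔQ/ΔP)(P̄/Q̄) = (433/-36)(93.00/2211.5).

-0.506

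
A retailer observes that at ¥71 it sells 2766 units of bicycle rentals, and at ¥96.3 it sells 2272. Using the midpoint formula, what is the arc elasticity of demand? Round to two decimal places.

-0.65

ΔQ = 2272 − 2766 = -494; ΔP = 96.3 − 71 = 25.3.
Midpoints: P̄ = 83.65, Q̄ = 2519.0.
ε = (ΔQ/ΔP)(P̄/Q̄) = (-494/25.3)(83.65/2519.0).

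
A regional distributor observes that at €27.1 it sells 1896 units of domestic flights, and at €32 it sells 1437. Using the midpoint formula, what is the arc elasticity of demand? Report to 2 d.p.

ΔQ = 1437 − 1896 = -459; ΔP = 32 − 27.1 = 4.9.
Midpoints: P̄ = 29.55, Q̄ = 1666.5.
ε = (ΔQ/ΔP)(P̄/Q̄) = (-459/4.9)(29.55/1666.5).

-1.66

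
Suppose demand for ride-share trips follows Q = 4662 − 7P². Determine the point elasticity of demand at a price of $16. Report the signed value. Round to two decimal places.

At P = 16, Q = 2870.
dQ/dP = −14P = -224.
ε = (dQ/dP)(P/Q) = (-224)(16/2870).
|ε| > 1, so demand is elastic at this price.

-1.25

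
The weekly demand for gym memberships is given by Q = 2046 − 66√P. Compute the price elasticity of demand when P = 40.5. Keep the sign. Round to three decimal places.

At P = 40.5, Q = 1625.979.
dQ/dP = −66/(2√P) = -5.185.
ε = (dQ/dP)(P/Q) = (-5.185)(40.5/1625.979).

-0.129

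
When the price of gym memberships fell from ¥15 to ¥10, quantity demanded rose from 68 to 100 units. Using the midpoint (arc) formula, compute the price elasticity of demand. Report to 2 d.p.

-0.95

ΔQ = 100 − 68 = 32; ΔP = 10 − 15 = -5.
Midpoints: P̄ = 12.50, Q̄ = 84.0.
ε = (ΔQ/ΔP)(P̄/Q̄) = (32/-5)(12.50/84.0).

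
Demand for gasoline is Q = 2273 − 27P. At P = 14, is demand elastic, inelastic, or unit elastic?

Q = 1895, dQ/dP = -27.
ε = (dQ/dP)(P/Q) ≈ -0.199.
|ε| = 0.20 < 1.

inelastic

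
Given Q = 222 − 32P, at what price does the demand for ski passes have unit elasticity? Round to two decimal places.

3.47

For linear demand Q = a − bP, ε = −bP/(a − bP). |ε| = 1 when bP = a − bP, i.e. P = a/(2b).
P = 222/(2·32) = 222/64 = 3.4688.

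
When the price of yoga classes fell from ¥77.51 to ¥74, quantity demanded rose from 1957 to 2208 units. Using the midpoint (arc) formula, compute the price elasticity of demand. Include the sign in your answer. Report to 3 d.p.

ΔQ = 2208 − 1957 = 251; ΔP = 74 − 77.51 = -3.51.
Midpoints: P̄ = 75.75, Q̄ = 2082.5.
ε = (ΔQ/ΔP)(P̄/Q̄) = (251/-3.51)(75.75/2082.5).

-2.601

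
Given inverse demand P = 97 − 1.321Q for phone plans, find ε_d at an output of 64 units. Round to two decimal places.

At Q = 64, P = 97 − 1.321(64) = 12.46.
dP/dQ = −1.321, so dQ/dP = 1/(−1.321) = -0.757.
ε = (dQ/dP)(P/Q) = (-0.757)(12.46/64).

-0.15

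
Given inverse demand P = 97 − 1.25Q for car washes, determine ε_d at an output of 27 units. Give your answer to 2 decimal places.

At Q = 27, P = 97 − 1.25(27) = 63.25.
dP/dQ = −1.25, so dQ/dP = 1/(−1.25) = -0.800.
ε = (dQ/dP)(P/Q) = (-0.800)(63.25/27).

-1.87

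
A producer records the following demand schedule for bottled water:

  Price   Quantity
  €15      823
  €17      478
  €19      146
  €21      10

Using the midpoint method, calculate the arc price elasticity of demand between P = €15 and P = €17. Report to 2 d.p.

-4.24

At P = 15, Q = 823; at P = 17, Q = 478.
ΔQ = -345, ΔP = 2. Midpoints: P̄ = 16.00, Q̄ = 650.5.
ε = (ΔQ/ΔP)(P̄/Q̄) = (-345/2)(16.00/650.5).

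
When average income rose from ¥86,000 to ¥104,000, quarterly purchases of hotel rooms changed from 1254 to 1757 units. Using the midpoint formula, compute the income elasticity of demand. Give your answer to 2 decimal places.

1.76

ΔQ = 503, ΔI = 18000. Midpoints: Ī = 95,000, Q̄ = 1505.5.
ε_I = (ΔQ/ΔI)(Ī/Q̄) = (503/18000)(95000/1505.5).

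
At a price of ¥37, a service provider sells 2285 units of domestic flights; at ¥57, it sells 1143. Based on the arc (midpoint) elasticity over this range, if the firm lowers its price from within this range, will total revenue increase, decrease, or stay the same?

Arc ε = (-1142/20)(47.00/1714.0) ≈ -1.566.
|ε| = 1.57 > 1, so demand is elastic. A price cut therefore raises total revenue.

increase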